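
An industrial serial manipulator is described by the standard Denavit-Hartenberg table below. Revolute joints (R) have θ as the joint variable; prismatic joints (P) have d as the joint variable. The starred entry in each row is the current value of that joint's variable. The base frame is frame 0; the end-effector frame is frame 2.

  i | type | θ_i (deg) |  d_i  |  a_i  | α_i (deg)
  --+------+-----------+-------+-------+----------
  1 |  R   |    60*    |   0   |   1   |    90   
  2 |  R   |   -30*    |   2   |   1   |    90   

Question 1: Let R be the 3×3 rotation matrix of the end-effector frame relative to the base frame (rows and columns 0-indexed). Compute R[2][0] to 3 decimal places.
End-effector x-axis (col 0 of R) = (0.4330,0.7500,-0.5000)
R[2][0] = -0.5000

-0.500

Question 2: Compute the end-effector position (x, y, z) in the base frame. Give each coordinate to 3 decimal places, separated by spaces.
after link 1: o_1 = (0.5000, 0.8660, 0.0000)
after link 2: o_2 = (2.6651, 0.6160, -0.5000)

2.665 0.616 -0.500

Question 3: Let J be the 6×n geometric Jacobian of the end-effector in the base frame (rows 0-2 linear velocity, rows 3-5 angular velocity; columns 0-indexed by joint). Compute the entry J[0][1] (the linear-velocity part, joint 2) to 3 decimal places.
0.250

axis z_1 = (0.8660,-0.5000,0.0000); lever o_n−o_1 = (2.1651,-0.2500,-0.5000)
cross product → J_v[:, 1] = (0.2500,0.4330,0.8660)
J_ω[:, 1] = z_1
entry J[0][1] = 0.2500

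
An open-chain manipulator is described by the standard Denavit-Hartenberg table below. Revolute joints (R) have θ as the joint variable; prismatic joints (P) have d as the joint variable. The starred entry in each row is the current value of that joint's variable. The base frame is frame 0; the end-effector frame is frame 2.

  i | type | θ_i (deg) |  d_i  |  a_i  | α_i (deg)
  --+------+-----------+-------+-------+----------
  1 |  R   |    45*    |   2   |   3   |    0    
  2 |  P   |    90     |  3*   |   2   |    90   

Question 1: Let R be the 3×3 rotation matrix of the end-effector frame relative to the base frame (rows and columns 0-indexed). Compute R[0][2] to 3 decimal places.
End-effector z-axis (col 2 of R) = (0.7071,0.7071,0.0000)
R[0][2] = 0.7071

0.707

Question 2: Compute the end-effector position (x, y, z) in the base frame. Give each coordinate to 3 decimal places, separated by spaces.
after link 1: o_1 = (2.1213, 2.1213, 2.0000)
after link 2: o_2 = (0.7071, 3.5355, 5.0000)

0.707 3.536 5.000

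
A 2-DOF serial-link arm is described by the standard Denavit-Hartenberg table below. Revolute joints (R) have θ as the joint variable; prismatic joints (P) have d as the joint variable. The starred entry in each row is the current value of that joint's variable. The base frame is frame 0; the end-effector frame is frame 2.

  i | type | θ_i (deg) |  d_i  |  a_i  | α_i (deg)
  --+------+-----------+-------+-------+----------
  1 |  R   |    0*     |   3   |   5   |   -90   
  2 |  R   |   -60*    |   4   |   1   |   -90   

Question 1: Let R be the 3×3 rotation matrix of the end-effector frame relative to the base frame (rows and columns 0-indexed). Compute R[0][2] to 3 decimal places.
End-effector z-axis (col 2 of R) = (0.8660,0.0000,-0.5000)
R[0][2] = 0.8660

0.866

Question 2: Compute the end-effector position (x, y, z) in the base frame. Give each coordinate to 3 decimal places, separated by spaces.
after link 1: o_1 = (5.0000, 0.0000, 3.0000)
after link 2: o_2 = (5.5000, 4.0000, 3.8660)

5.500 4.000 3.866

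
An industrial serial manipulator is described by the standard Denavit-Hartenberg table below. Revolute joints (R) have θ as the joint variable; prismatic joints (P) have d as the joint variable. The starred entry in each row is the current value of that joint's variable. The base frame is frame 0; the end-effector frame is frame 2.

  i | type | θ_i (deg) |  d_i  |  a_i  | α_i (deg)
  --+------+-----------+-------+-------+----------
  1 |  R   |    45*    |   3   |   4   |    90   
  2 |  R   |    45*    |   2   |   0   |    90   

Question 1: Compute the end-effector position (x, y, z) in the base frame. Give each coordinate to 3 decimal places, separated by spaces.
after link 1: o_1 = (2.8284, 2.8284, 3.0000)
after link 2: o_2 = (4.2426, 1.4142, 3.0000)

4.243 1.414 3.000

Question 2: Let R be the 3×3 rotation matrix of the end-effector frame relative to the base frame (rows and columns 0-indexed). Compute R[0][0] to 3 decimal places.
0.500

End-effector x-axis (col 0 of R) = (0.5000,0.5000,0.7071)
R[0][0] = 0.5000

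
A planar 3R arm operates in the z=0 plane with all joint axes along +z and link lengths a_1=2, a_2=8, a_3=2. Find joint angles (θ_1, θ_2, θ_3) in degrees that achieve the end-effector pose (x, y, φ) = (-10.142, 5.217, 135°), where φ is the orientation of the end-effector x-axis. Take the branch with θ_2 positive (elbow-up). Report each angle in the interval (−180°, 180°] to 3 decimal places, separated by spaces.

120.017 44.980 -29.996

wrist centre = target − a_3·(cos φ, sin φ) = (-8.7278, 3.8028)
cos θ_2 = (90.6354−2²−8²)/(2·2·8) = 0.7074; θ_2 = 44.9797° (elbow-up)
β = atan2(3.8028,-8.7278) = 156.4567°; ψ = atan2(5.6548,7.6589) = 36.4400°
θ_1 = β − ψ = 120.0168°
θ_3 = φ − θ_1 − θ_2 = -29.9965° (wrapped to (-180°,180°])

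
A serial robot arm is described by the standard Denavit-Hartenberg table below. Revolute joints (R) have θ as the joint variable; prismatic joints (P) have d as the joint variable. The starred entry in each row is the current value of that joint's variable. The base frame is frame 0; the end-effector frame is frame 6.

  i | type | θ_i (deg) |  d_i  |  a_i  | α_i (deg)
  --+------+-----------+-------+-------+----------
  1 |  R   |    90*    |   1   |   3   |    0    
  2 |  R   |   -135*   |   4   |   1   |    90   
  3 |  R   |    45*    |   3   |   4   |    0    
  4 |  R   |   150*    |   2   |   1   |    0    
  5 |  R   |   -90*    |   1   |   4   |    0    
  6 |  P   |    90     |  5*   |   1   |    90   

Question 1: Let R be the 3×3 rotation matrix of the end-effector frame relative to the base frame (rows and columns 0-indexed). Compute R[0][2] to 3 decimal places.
End-effector z-axis (col 2 of R) = (-0.1830,0.1830,0.9659)
R[0][2] = -0.1830

-0.183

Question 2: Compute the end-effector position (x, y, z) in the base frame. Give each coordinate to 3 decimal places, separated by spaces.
after link 1: o_1 = (0.0000, 3.0000, 1.0000)
after link 2: o_2 = (0.7071, 2.2929, 5.0000)
after link 3: o_3 = (0.5858, -1.8284, 7.8284)
after link 4: o_4 = (-1.5114, -2.5596, 7.5696)
after link 5: o_5 = (-2.9506, -2.5347, 11.4333)
after link 6: o_6 = (-7.1691, -5.3872, 11.1745)

-7.169 -5.387 11.174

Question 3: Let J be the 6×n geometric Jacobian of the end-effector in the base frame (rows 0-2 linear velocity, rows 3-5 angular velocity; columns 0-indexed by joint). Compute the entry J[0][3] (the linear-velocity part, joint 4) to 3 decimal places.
axis z_3 = (-0.7071,-0.7071,0.0000); lever o_n−o_3 = (-7.7549,-3.5588,3.3461)
cross product → J_v[:, 3] = (-2.3660,2.3660,-2.9671)
J_ω[:, 3] = z_3
entry J[0][3] = -2.3660

-2.366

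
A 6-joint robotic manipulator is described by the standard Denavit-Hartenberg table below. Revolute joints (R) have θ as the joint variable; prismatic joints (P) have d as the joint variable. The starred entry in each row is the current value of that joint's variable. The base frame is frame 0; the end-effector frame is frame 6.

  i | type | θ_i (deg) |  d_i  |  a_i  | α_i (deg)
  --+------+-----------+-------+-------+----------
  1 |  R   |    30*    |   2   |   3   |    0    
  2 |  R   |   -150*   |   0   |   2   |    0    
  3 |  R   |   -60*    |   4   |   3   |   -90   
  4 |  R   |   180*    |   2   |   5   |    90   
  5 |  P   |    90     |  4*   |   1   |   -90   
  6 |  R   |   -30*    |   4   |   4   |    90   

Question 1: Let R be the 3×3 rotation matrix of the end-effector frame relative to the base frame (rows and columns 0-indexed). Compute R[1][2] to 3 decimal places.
End-effector z-axis (col 2 of R) = (-0.0000,0.5000,-0.8660)
R[1][2] = 0.5000

0.500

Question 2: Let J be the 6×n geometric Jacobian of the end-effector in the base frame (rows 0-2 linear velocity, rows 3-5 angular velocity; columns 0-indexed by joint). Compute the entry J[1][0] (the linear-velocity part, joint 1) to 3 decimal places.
-0.402

axis z_0 = ẑ; lever o_n−o_0 = (-0.4019,-6.6962,0.0000)
cross product → J_v[:, 0] = (6.6962,-0.4019,0.0000)
J_ω[:, 0] = z_0
entry J[1][0] = -0.4019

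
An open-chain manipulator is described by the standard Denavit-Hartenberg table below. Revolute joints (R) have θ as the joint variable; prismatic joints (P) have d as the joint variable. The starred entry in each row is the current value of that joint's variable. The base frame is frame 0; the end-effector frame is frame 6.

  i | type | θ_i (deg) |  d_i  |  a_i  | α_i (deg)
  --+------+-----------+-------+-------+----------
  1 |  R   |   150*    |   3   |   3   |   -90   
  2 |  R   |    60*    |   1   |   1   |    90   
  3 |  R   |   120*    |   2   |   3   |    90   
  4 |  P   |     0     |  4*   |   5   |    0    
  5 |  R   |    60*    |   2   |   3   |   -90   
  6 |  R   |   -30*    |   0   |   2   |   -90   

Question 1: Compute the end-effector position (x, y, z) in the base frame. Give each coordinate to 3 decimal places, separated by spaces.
after link 1: o_1 = (-2.5981, 1.5000, 3.0000)
after link 2: o_2 = (-3.5311, 0.8840, 2.1340)
after link 3: o_3 = (-5.6806, -0.8750, 4.4330)
after link 4: o_4 = (-9.2631, -6.1160, 3.5981)
after link 5: o_5 = (-12.7865, -6.7365, 4.0466)
after link 6: o_6 = (-14.7240, -7.0613, 4.4216)

-14.724 -7.061 4.422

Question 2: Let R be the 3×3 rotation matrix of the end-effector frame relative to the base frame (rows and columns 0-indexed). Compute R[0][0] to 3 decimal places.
-0.969

End-effector x-axis (col 0 of R) = (-0.9688,-0.1624,0.1875)
R[0][0] = -0.9688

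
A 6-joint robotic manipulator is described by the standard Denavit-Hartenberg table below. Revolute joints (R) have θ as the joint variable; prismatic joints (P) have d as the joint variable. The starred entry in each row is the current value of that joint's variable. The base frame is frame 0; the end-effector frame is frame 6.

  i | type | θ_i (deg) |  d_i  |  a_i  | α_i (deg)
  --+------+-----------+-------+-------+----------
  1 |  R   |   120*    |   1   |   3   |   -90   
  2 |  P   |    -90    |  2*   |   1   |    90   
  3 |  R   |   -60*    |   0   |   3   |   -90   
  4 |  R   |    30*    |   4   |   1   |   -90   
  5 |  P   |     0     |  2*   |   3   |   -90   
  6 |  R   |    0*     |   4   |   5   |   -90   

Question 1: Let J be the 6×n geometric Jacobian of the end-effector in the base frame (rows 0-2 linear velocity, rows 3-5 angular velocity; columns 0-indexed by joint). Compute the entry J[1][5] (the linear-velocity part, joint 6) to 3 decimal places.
axis z_5 = (0.4330,0.2500,-0.8660); lever o_n−o_5 = (3.7296,5.0401,-1.2990)
cross product → J_v[:, 5] = (4.0401,-2.6675,1.2500)
J_ω[:, 5] = z_5
entry J[1][5] = -2.6675

-2.667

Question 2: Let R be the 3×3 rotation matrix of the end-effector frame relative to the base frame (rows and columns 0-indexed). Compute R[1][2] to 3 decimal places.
End-effector z-axis (col 2 of R) = (0.8080,-0.5335,0.2500)
R[1][2] = -0.5335

-0.533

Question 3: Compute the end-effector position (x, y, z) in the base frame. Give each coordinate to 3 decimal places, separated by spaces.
0.998 11.236 6.897

after link 1: o_1 = (-1.5000, 2.5981, 1.0000)
after link 2: o_2 = (-3.2321, 1.5981, 2.0000)
after link 3: o_3 = (-0.9821, 2.8971, 3.5000)
after link 4: o_4 = (-2.3146, 2.7051, 7.3971)
after link 5: o_5 = (-2.7321, 6.1962, 8.1962)
after link 6: o_6 = (0.9976, 11.2362, 6.8971)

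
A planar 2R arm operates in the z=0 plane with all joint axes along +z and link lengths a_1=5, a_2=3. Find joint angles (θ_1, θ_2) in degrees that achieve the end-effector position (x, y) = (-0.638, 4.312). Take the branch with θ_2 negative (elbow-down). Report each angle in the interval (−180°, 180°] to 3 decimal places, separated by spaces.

cos θ_2 = (19.0004−5²−3²)/(2·5·3) = -0.5000; θ_2 = -119.9991° (elbow-down)
β = atan2(4.3120,-0.6380) = 98.4164°; ψ = atan2(-2.5981,3.5000) = -36.5867°
θ_1 = β − ψ = 135.0031°

135.003 -119.999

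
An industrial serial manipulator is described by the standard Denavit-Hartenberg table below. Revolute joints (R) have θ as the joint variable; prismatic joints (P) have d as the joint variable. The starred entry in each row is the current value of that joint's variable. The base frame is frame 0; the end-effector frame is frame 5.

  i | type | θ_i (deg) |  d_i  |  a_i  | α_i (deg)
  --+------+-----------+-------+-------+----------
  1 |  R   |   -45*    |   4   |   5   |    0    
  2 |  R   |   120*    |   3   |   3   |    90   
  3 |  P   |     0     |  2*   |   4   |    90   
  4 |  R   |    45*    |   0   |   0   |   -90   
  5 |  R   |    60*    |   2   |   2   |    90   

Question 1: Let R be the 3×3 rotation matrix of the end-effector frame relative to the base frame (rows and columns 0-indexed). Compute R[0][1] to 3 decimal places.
0.500

End-effector y-axis (col 1 of R) = (0.5000,-0.8660,0.0000)
R[0][1] = 0.5000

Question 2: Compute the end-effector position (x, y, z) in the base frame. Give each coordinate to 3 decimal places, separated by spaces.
9.145 1.476 8.732

after link 1: o_1 = (3.5355, -3.5355, 4.0000)
after link 2: o_2 = (4.3120, -0.6378, 7.0000)
after link 3: o_3 = (7.2791, 2.7083, 7.0000)
after link 4: o_4 = (7.2791, 2.7083, 7.0000)
after link 5: o_5 = (9.1451, 1.4763, 8.7321)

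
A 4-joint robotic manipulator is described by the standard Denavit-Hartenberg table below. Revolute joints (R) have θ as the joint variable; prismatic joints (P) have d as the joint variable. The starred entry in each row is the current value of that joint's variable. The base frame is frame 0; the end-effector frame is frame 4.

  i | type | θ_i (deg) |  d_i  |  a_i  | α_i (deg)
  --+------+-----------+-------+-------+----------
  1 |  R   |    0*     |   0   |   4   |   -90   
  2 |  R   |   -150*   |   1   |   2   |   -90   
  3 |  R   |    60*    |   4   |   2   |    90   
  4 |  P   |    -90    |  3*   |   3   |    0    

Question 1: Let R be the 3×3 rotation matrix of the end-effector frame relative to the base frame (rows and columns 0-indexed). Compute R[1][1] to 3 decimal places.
End-effector y-axis (col 1 of R) = (-0.4330,-0.8660,0.2500)
R[1][1] = -0.8660

-0.866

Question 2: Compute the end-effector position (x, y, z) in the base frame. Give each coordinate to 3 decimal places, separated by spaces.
after link 1: o_1 = (4.0000, 0.0000, 0.0000)
after link 2: o_2 = (2.2679, 1.0000, 1.0000)
after link 3: o_3 = (3.4019, -0.7321, 4.9641)
after link 4: o_4 = (-0.3481, 0.7679, 3.6651)

-0.348 0.768 3.665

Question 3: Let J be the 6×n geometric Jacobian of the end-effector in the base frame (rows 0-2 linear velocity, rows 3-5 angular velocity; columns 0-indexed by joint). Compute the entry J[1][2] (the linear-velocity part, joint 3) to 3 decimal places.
axis z_2 = (0.5000,0.0000,0.8660); lever o_n−o_2 = (-2.6160,-0.2321,2.6651)
cross product → J_v[:, 2] = (0.2010,-3.5981,-0.1160)
J_ω[:, 2] = z_2
entry J[1][2] = -3.5981

-3.598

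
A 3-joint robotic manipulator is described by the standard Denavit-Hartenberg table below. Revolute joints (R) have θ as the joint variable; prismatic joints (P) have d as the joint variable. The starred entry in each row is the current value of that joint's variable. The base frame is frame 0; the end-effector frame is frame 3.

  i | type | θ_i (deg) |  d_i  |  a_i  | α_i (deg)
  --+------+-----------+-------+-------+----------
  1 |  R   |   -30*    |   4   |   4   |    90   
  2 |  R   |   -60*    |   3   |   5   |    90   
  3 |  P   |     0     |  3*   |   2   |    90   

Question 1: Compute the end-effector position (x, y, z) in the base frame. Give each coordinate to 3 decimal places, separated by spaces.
2.745 -5.049 -3.562

after link 1: o_1 = (3.4641, -2.0000, 4.0000)
after link 2: o_2 = (4.1292, -5.8481, -0.3301)
after link 3: o_3 = (2.7452, -5.0490, -3.5622)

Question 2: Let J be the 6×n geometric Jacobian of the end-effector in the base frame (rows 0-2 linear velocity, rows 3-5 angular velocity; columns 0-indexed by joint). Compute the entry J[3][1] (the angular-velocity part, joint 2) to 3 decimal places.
axis z_1 = (-0.5000,-0.8660,0.0000); lever o_n−o_1 = (-0.7189,-3.0490,-7.5622)
cross product → J_v[:, 1] = (6.5490,-3.7811,0.9019)
J_ω[:, 1] = z_1
entry J[3][1] = -0.5000

-0.500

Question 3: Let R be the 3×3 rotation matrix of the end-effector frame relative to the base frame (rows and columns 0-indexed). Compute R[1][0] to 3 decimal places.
End-effector x-axis (col 0 of R) = (0.4330,-0.2500,-0.8660)
R[1][0] = -0.2500

-0.250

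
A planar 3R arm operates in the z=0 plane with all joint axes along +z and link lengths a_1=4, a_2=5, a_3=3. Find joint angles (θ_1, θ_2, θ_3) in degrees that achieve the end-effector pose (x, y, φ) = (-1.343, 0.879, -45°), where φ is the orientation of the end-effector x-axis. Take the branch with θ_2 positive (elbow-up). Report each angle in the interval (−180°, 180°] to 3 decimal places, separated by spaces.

68.216 119.994 126.790

wrist centre = target − a_3·(cos φ, sin φ) = (-3.4643, 3.0003)
cos θ_2 = (21.0034−4²−5²)/(2·4·5) = -0.4999; θ_2 = 119.9943° (elbow-up)
β = atan2(3.0003,-3.4643) = 139.1054°; ψ = atan2(4.3304,1.5004) = 70.8893°
θ_1 = β − ψ = 68.2160°
θ_3 = φ − θ_1 − θ_2 = 126.7897° (wrapped to (-180°,180°])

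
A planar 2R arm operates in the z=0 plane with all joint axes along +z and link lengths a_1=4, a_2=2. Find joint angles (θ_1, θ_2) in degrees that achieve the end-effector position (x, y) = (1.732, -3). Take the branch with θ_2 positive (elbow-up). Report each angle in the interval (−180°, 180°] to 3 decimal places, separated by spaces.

cos θ_2 = (11.9998−4²−2²)/(2·4·2) = -0.5000; θ_2 = 120.0007° (elbow-up)
β = atan2(-3.0000,1.7320) = -60.0007°; ψ = atan2(1.7320,3.0000) = 30.0000°
θ_1 = β − ψ = -90.0007°

-90.001 120.001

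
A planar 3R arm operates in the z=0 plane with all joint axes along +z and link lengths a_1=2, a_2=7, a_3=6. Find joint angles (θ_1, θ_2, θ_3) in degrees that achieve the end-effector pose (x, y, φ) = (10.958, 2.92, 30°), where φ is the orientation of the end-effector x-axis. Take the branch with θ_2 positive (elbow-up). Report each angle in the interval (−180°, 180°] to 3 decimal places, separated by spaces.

-121.573 134.988 16.586

wrist centre = target − a_3·(cos φ, sin φ) = (5.7618, -0.0800)
cos θ_2 = (33.2053−2²−7²)/(2·2·7) = -0.7070; θ_2 = 134.9876° (elbow-up)
β = atan2(-0.0800,5.7618) = -0.7955°; ψ = atan2(4.9508,-2.9487) = 120.7778°
θ_1 = β − ψ = -121.5733°
θ_3 = φ − θ_1 − θ_2 = 16.5856° (wrapped to (-180°,180°])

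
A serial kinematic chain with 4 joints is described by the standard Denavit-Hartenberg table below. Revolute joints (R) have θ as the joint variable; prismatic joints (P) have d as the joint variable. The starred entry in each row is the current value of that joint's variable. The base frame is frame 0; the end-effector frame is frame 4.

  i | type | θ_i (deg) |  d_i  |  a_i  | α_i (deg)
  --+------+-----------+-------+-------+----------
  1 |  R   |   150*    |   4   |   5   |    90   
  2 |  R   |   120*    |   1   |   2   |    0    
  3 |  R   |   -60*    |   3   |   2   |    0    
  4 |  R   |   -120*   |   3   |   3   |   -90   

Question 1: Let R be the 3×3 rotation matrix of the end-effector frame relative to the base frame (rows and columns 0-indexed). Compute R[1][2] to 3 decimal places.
End-effector z-axis (col 2 of R) = (-0.7500,0.4330,0.5000)
R[1][2] = 0.4330

0.433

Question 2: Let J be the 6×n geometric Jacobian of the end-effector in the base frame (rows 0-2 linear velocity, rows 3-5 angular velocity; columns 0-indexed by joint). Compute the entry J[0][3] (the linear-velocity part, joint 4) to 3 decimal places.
-2.250

axis z_3 = (0.5000,0.8660,0.0000); lever o_n−o_3 = (0.2010,3.3481,-2.5981)
cross product → J_v[:, 3] = (-2.2500,1.2990,1.5000)
J_ω[:, 3] = z_3
entry J[0][3] = -2.2500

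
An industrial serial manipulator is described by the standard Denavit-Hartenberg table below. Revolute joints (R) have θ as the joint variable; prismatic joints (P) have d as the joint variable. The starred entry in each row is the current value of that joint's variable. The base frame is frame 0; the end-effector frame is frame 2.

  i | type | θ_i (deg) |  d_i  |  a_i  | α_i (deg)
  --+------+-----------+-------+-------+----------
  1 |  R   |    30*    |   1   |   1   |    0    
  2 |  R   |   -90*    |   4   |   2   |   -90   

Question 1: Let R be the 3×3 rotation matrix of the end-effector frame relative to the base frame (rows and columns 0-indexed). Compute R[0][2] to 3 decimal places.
End-effector z-axis (col 2 of R) = (0.8660,0.5000,0.0000)
R[0][2] = 0.8660

0.866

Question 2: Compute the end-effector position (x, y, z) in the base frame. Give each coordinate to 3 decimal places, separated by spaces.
1.866 -1.232 5.000

after link 1: o_1 = (0.8660, 0.5000, 1.0000)
after link 2: o_2 = (1.8660, -1.2321, 5.0000)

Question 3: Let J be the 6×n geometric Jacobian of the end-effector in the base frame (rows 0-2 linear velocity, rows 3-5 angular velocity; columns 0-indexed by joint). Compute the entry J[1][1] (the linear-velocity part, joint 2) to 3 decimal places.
1.000

axis z_1 = (0.0000,0.0000,1.0000); lever o_n−o_1 = (1.0000,-1.7321,4.0000)
cross product → J_v[:, 1] = (1.7321,1.0000,-0.0000)
J_ω[:, 1] = z_1
entry J[1][1] = 1.0000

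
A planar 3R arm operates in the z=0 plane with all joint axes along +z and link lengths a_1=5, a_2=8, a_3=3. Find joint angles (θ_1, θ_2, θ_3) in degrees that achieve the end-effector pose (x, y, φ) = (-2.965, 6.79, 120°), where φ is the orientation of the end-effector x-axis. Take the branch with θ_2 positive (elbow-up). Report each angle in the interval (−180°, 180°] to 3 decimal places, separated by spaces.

-6.472 149.999 -23.527

wrist centre = target − a_3·(cos φ, sin φ) = (-1.4650, 4.1919)
cos θ_2 = (19.7185−5²−8²)/(2·5·8) = -0.8660; θ_2 = 149.9993° (elbow-up)
β = atan2(4.1919,-1.4650) = 109.2636°; ψ = atan2(4.0001,-1.9282) = 115.7354°
θ_1 = β − ψ = -6.4718°
θ_3 = φ − θ_1 − θ_2 = -23.5275° (wrapped to (-180°,180°])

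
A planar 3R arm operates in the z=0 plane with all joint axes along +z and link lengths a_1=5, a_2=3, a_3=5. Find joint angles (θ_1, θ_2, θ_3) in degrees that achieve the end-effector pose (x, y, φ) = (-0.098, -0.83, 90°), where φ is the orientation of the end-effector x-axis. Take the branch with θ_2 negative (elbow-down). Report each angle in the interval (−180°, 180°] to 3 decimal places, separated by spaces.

-59.999 -90.003 -119.999

wrist centre = target − a_3·(cos φ, sin φ) = (-0.0980, -5.8300)
cos θ_2 = (33.9985−5²−3²)/(2·5·3) = -0.0000; θ_2 = -90.0029° (elbow-down)
β = atan2(-5.8300,-0.0980) = -90.9630°; ψ = atan2(-3.0000,4.9999) = -30.9645°
θ_1 = β − ψ = -59.9985°
θ_3 = φ − θ_1 − θ_2 = -119.9986° (wrapped to (-180°,180°])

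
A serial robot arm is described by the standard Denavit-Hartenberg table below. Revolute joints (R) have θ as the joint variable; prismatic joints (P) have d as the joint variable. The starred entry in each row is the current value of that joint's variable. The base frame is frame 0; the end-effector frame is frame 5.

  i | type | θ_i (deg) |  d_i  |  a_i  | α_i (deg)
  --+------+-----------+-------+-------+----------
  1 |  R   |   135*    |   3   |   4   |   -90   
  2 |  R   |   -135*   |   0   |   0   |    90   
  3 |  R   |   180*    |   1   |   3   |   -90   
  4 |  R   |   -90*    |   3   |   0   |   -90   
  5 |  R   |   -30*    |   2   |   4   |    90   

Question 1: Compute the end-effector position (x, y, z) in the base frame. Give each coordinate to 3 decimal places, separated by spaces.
after link 1: o_1 = (-2.8284, 2.8284, 3.0000)
after link 2: o_2 = (-2.8284, 2.8284, 3.0000)
after link 3: o_3 = (-3.8284, 3.8284, 0.1716)
after link 4: o_4 = (-1.7071, 5.9497, 0.1716)
after link 5: o_5 = (0.4392, 6.6319, -3.6921)

0.439 6.632 -3.692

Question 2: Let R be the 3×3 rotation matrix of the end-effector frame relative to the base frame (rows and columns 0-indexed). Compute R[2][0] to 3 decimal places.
-0.612

End-effector x-axis (col 0 of R) = (0.7866,-0.0795,-0.6124)
R[2][0] = -0.6124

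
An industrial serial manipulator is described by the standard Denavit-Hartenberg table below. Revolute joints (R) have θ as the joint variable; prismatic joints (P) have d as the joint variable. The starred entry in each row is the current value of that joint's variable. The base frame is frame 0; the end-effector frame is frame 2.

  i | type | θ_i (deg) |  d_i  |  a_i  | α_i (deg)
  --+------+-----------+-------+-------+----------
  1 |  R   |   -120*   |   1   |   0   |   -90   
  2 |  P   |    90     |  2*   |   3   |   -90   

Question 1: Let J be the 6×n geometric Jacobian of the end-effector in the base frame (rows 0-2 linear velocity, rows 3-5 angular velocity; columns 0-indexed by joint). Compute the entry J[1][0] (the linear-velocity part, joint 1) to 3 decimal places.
axis z_0 = ẑ; lever o_n−o_0 = (1.7321,-1.0000,-2.0000)
cross product → J_v[:, 0] = (1.0000,1.7321,-0.0000)
J_ω[:, 0] = z_0
entry J[1][0] = 1.7321

1.732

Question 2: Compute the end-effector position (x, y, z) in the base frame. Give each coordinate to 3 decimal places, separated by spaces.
after link 1: o_1 = (0.0000, 0.0000, 1.0000)
after link 2: o_2 = (1.7321, -1.0000, -2.0000)

1.732 -1.000 -2.000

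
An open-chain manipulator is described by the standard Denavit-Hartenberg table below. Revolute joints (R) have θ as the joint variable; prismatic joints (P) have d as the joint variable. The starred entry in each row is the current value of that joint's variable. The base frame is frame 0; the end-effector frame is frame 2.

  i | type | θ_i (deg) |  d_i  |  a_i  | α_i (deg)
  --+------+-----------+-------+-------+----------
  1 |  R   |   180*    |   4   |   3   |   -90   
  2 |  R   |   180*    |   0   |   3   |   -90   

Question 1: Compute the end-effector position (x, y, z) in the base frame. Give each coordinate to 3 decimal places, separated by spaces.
after link 1: o_1 = (-3.0000, 0.0000, 4.0000)
after link 2: o_2 = (-0.0000, -0.0000, 4.0000)

-0.000 -0.000 4.000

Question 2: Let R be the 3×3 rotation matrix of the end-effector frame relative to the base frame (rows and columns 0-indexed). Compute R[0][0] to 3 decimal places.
End-effector x-axis (col 0 of R) = (1.0000,-0.0000,-0.0000)
R[0][0] = 1.0000

1.000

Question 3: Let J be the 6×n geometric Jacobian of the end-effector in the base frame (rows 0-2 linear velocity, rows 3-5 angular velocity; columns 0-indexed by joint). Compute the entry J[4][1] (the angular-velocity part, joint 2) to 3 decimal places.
axis z_1 = (-0.0000,-1.0000,0.0000); lever o_n−o_1 = (3.0000,-0.0000,-0.0000)
cross product → J_v[:, 1] = (0.0000,0.0000,3.0000)
J_ω[:, 1] = z_1
entry J[4][1] = -1.0000

-1.000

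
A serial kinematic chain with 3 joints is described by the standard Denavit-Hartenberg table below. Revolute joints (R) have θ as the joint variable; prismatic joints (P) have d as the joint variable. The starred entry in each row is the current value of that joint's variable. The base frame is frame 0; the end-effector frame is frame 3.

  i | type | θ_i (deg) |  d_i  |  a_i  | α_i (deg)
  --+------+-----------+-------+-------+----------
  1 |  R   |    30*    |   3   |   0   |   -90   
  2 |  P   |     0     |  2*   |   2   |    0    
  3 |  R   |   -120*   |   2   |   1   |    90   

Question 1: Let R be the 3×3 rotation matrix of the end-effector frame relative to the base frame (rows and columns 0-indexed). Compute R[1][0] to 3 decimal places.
End-effector x-axis (col 0 of R) = (-0.4330,-0.2500,0.8660)
R[1][0] = -0.2500

-0.250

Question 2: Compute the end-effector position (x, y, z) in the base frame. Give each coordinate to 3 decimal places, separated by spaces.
after link 1: o_1 = (0.0000, 0.0000, 3.0000)
after link 2: o_2 = (0.7321, 2.7321, 3.0000)
after link 3: o_3 = (-0.7010, 4.2141, 3.8660)

-0.701 4.214 3.866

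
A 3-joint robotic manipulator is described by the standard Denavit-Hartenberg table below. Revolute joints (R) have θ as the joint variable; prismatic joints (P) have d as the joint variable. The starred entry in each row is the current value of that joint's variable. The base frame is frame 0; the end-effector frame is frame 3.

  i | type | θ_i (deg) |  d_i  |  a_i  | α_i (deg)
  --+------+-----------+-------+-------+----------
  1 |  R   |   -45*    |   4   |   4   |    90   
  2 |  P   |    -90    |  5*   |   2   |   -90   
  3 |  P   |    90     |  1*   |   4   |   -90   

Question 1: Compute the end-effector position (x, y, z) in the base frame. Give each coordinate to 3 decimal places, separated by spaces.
after link 1: o_1 = (2.8284, -2.8284, 4.0000)
after link 2: o_2 = (-0.7071, -6.3640, 2.0000)
after link 3: o_3 = (2.8284, -4.2426, 2.0000)

2.828 -4.243 2.000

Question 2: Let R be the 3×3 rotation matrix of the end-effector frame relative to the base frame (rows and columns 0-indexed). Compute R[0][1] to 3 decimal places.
End-effector y-axis (col 1 of R) = (-0.7071,0.7071,-0.0000)
R[0][1] = -0.7071

-0.707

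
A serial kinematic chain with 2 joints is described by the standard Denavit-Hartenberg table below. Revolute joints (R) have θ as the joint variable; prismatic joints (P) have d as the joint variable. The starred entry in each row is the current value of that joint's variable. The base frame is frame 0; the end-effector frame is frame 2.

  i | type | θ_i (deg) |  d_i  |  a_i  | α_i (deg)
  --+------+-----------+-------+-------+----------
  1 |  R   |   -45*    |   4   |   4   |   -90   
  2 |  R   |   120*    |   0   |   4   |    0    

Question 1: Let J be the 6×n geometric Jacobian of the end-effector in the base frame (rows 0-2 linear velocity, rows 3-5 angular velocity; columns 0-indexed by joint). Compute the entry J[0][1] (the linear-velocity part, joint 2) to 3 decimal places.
axis z_1 = (0.7071,0.7071,0.0000); lever o_n−o_1 = (-1.4142,1.4142,-3.4641)
cross product → J_v[:, 1] = (-2.4495,2.4495,2.0000)
J_ω[:, 1] = z_1
entry J[0][1] = -2.4495

-2.449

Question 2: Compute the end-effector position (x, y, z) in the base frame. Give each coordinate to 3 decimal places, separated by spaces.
1.414 -1.414 0.536

after link 1: o_1 = (2.8284, -2.8284, 4.0000)
after link 2: o_2 = (1.4142, -1.4142, 0.5359)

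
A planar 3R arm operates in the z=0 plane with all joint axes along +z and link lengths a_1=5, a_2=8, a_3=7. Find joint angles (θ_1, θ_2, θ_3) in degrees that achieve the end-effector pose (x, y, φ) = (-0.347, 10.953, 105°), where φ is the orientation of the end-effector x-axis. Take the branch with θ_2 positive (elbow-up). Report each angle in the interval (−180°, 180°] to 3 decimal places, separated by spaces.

-45.006 150.005 0.001

wrist centre = target − a_3·(cos φ, sin φ) = (1.4647, 4.1915)
cos θ_2 = (19.7143−5²−8²)/(2·5·8) = -0.8661; θ_2 = 150.0053° (elbow-up)
β = atan2(4.1915,1.4647) = 70.7379°; ψ = atan2(3.9994,-1.9286) = 115.7443°
θ_1 = β − ψ = -45.0064°
θ_3 = φ − θ_1 − θ_2 = 0.0011° (wrapped to (-180°,180°])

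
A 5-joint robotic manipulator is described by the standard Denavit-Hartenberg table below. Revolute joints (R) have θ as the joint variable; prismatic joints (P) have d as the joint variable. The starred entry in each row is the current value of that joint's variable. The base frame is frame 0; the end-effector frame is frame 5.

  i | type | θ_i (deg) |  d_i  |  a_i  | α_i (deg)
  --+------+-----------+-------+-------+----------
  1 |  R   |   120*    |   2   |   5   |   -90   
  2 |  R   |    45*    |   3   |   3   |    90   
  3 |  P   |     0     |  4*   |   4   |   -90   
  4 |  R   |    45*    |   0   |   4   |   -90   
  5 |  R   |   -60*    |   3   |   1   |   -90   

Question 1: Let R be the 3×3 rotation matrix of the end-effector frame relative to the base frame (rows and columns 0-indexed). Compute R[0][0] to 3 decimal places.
-0.750

End-effector x-axis (col 0 of R) = (-0.7500,-0.4330,-0.5000)
R[0][0] = -0.7500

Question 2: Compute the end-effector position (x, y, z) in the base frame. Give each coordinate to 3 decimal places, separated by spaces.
after link 1: o_1 = (-2.5000, 4.3301, 2.0000)
after link 2: o_2 = (-6.1587, 4.6672, -0.1213)
after link 3: o_3 = (-8.9872, 9.5662, -0.1213)
after link 4: o_4 = (-8.9872, 9.5662, -4.1213)
after link 5: o_5 = (-8.2372, 6.5351, -4.6213)

-8.237 6.535 -4.621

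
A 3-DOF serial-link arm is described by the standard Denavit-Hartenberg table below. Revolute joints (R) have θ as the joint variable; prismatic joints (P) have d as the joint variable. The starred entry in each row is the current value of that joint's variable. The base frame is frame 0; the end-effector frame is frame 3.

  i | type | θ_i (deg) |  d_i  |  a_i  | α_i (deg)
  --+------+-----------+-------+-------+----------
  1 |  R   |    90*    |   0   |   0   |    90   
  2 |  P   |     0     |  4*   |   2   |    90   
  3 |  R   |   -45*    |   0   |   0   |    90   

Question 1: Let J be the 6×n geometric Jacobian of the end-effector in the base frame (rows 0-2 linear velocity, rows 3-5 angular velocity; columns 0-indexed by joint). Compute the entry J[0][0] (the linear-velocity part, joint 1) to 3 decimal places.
axis z_0 = ẑ; lever o_n−o_0 = (4.0000,2.0000,0.0000)
cross product → J_v[:, 0] = (-2.0000,4.0000,0.0000)
J_ω[:, 0] = z_0
entry J[0][0] = -2.0000

-2.000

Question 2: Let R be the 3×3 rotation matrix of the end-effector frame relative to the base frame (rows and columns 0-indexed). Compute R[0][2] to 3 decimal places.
-0.707

End-effector z-axis (col 2 of R) = (-0.7071,-0.7071,-0.0000)
R[0][2] = -0.7071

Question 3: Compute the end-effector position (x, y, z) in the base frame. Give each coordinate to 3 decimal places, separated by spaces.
4.000 2.000 0.000

after link 1: o_1 = (0.0000, 0.0000, 0.0000)
after link 2: o_2 = (4.0000, 2.0000, 0.0000)
after link 3: o_3 = (4.0000, 2.0000, 0.0000)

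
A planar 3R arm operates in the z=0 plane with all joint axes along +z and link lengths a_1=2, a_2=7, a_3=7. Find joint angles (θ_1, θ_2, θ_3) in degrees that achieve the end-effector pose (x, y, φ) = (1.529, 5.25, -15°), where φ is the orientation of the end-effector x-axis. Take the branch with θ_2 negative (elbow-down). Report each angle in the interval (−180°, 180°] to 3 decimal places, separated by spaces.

150.010 -30.007 -135.002

wrist centre = target − a_3·(cos φ, sin φ) = (-5.2325, 7.0617)
cos θ_2 = (77.2469−2²−7²)/(2·2·7) = 0.8660; θ_2 = -30.0073° (elbow-down)
β = atan2(7.0617,-5.2325) = 126.5371°; ψ = atan2(-3.5008,8.0617) = -23.4727°
θ_1 = β − ψ = 150.0097°
θ_3 = φ − θ_1 − θ_2 = -135.0025° (wrapped to (-180°,180°])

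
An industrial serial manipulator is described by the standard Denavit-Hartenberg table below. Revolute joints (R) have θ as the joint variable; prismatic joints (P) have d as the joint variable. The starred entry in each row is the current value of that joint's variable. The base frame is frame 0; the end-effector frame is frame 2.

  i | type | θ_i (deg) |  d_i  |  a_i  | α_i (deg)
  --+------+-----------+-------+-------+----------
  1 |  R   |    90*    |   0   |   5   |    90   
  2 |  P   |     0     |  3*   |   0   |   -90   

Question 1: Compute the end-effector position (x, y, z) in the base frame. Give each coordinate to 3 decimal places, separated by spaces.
3.000 5.000 0.000

after link 1: o_1 = (0.0000, 5.0000, 0.0000)
after link 2: o_2 = (3.0000, 5.0000, 0.0000)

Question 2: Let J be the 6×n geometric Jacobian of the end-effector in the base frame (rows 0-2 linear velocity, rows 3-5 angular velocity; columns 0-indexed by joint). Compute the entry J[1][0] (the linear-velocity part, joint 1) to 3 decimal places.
axis z_0 = ẑ; lever o_n−o_0 = (3.0000,5.0000,0.0000)
cross product → J_v[:, 0] = (-5.0000,3.0000,0.0000)
J_ω[:, 0] = z_0
entry J[1][0] = 3.0000

3.000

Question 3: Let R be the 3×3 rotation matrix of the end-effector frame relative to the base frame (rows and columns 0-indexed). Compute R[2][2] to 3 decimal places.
1.000

End-effector z-axis (col 2 of R) = (0.0000,0.0000,1.0000)
R[2][2] = 1.0000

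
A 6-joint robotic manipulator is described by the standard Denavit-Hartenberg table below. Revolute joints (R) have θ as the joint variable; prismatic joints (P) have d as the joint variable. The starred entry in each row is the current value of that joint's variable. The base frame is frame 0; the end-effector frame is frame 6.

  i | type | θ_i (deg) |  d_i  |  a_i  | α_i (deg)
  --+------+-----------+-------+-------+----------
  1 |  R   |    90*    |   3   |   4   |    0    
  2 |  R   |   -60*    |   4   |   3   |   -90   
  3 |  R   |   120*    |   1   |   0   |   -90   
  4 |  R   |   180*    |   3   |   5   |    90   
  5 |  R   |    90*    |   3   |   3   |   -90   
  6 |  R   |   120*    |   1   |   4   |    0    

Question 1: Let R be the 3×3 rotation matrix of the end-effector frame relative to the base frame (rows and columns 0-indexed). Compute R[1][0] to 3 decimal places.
End-effector x-axis (col 0 of R) = (-0.0580,0.9665,-0.2500)
R[1][0] = 0.9665

0.967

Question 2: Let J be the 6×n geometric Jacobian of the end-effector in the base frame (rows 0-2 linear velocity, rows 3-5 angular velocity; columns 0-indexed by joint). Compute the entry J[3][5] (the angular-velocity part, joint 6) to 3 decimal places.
axis z_5 = (-0.4330,-0.2500,-0.8660); lever o_n−o_5 = (-0.6651,3.6160,-1.8660)
cross product → J_v[:, 5] = (3.5981,-0.2321,-1.7321)
J_ω[:, 5] = z_5
entry J[3][5] = -0.4330

-0.433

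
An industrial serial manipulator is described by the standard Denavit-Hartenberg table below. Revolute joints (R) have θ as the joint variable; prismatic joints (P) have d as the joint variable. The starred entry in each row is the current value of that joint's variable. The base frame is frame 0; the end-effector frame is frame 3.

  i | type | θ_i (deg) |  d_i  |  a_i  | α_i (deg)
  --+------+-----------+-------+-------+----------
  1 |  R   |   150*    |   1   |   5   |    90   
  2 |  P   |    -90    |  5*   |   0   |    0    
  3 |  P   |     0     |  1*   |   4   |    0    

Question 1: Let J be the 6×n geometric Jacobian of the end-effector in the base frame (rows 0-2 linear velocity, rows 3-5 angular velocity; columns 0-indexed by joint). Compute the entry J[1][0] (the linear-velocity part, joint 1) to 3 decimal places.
-1.330

axis z_0 = ẑ; lever o_n−o_0 = (-1.3301,7.6962,-3.0000)
cross product → J_v[:, 0] = (-7.6962,-1.3301,0.0000)
J_ω[:, 0] = z_0
entry J[1][0] = -1.3301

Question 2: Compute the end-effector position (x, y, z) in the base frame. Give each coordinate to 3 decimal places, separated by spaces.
after link 1: o_1 = (-4.3301, 2.5000, 1.0000)
after link 2: o_2 = (-1.8301, 6.8301, 1.0000)
after link 3: o_3 = (-1.3301, 7.6962, -3.0000)

-1.330 7.696 -3.000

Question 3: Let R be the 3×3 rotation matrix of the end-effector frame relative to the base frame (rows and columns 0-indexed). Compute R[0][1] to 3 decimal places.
End-effector y-axis (col 1 of R) = (-0.8660,0.5000,0.0000)
R[0][1] = -0.8660

-0.866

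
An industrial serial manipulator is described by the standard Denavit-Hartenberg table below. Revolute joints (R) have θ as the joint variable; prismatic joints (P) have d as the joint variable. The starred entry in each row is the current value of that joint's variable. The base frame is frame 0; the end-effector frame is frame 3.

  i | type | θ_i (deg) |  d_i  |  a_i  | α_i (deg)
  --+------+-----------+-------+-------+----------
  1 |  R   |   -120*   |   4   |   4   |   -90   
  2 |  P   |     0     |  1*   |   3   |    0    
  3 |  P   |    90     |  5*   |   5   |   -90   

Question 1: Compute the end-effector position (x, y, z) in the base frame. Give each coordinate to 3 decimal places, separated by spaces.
1.696 -9.062 -1.000

after link 1: o_1 = (-2.0000, -3.4641, 4.0000)
after link 2: o_2 = (-2.6340, -6.5622, 4.0000)
after link 3: o_3 = (1.6962, -9.0622, -1.0000)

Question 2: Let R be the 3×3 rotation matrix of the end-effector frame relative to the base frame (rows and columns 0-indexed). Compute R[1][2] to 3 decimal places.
0.866

End-effector z-axis (col 2 of R) = (0.5000,0.8660,-0.0000)
R[1][2] = 0.8660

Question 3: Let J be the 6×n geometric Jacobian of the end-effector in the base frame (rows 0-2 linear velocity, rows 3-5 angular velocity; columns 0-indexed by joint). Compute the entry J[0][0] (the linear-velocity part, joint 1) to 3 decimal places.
axis z_0 = ẑ; lever o_n−o_0 = (1.6962,-9.0622,-1.0000)
cross product → J_v[:, 0] = (9.0622,1.6962,-0.0000)
J_ω[:, 0] = z_0
entry J[0][0] = 9.0622

9.062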